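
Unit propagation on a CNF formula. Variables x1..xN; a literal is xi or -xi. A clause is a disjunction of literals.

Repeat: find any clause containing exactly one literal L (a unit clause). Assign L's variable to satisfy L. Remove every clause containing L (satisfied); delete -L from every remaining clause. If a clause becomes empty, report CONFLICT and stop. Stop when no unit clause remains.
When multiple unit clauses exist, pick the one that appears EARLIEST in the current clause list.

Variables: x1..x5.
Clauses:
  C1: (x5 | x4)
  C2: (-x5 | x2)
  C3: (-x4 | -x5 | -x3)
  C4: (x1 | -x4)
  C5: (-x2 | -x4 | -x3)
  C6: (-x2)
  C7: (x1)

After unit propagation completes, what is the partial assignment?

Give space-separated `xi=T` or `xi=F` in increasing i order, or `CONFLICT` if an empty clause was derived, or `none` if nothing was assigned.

Answer: x1=T x2=F x4=T x5=F

Derivation:
unit clause [-2] forces x2=F; simplify:
  drop 2 from [-5, 2] -> [-5]
  satisfied 2 clause(s); 5 remain; assigned so far: [2]
unit clause [-5] forces x5=F; simplify:
  drop 5 from [5, 4] -> [4]
  satisfied 2 clause(s); 3 remain; assigned so far: [2, 5]
unit clause [4] forces x4=T; simplify:
  drop -4 from [1, -4] -> [1]
  satisfied 1 clause(s); 2 remain; assigned so far: [2, 4, 5]
unit clause [1] forces x1=T; simplify:
  satisfied 2 clause(s); 0 remain; assigned so far: [1, 2, 4, 5]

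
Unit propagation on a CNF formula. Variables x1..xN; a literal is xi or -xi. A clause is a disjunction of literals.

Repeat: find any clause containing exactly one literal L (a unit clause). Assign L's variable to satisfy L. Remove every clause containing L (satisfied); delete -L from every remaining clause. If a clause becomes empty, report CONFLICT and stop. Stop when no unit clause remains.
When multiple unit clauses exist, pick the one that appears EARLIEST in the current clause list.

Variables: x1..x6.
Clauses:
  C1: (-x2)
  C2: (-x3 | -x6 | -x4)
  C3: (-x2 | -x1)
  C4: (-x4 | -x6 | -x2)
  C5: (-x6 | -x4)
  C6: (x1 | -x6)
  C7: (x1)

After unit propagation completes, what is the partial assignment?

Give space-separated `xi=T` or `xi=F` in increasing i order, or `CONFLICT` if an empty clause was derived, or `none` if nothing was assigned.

Answer: x1=T x2=F

Derivation:
unit clause [-2] forces x2=F; simplify:
  satisfied 3 clause(s); 4 remain; assigned so far: [2]
unit clause [1] forces x1=T; simplify:
  satisfied 2 clause(s); 2 remain; assigned so far: [1, 2]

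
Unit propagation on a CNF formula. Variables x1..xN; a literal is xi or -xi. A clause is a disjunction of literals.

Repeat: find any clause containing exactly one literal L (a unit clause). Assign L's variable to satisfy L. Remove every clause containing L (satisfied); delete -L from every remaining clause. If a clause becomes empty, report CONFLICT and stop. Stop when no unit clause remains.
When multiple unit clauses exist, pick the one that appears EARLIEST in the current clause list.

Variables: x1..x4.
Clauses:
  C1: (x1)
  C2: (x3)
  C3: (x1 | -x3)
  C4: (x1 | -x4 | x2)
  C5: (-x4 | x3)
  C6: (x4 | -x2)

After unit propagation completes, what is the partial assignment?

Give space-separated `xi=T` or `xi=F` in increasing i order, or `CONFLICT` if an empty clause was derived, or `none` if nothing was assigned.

unit clause [1] forces x1=T; simplify:
  satisfied 3 clause(s); 3 remain; assigned so far: [1]
unit clause [3] forces x3=T; simplify:
  satisfied 2 clause(s); 1 remain; assigned so far: [1, 3]

Answer: x1=T x3=T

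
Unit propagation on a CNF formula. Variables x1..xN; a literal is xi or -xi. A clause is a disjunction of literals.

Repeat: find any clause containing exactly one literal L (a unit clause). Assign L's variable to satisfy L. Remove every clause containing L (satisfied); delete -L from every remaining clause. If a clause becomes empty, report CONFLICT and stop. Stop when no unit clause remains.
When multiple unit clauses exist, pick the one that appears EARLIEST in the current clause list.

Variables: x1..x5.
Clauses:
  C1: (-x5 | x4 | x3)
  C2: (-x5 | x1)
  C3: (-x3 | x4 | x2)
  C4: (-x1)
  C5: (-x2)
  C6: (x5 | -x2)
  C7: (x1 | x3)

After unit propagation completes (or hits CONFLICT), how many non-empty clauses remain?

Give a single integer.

unit clause [-1] forces x1=F; simplify:
  drop 1 from [-5, 1] -> [-5]
  drop 1 from [1, 3] -> [3]
  satisfied 1 clause(s); 6 remain; assigned so far: [1]
unit clause [-5] forces x5=F; simplify:
  drop 5 from [5, -2] -> [-2]
  satisfied 2 clause(s); 4 remain; assigned so far: [1, 5]
unit clause [-2] forces x2=F; simplify:
  drop 2 from [-3, 4, 2] -> [-3, 4]
  satisfied 2 clause(s); 2 remain; assigned so far: [1, 2, 5]
unit clause [3] forces x3=T; simplify:
  drop -3 from [-3, 4] -> [4]
  satisfied 1 clause(s); 1 remain; assigned so far: [1, 2, 3, 5]
unit clause [4] forces x4=T; simplify:
  satisfied 1 clause(s); 0 remain; assigned so far: [1, 2, 3, 4, 5]

Answer: 0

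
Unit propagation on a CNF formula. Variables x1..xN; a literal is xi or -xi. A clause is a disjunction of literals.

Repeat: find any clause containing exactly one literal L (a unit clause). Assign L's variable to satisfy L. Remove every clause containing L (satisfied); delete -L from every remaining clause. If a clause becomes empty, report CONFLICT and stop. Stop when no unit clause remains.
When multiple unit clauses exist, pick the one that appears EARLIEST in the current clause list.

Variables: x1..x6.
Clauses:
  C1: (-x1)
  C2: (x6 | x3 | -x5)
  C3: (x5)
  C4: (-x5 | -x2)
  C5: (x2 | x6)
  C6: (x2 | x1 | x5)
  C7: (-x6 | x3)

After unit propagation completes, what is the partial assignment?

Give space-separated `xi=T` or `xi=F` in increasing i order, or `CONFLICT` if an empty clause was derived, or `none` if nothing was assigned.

Answer: x1=F x2=F x3=T x5=T x6=T

Derivation:
unit clause [-1] forces x1=F; simplify:
  drop 1 from [2, 1, 5] -> [2, 5]
  satisfied 1 clause(s); 6 remain; assigned so far: [1]
unit clause [5] forces x5=T; simplify:
  drop -5 from [6, 3, -5] -> [6, 3]
  drop -5 from [-5, -2] -> [-2]
  satisfied 2 clause(s); 4 remain; assigned so far: [1, 5]
unit clause [-2] forces x2=F; simplify:
  drop 2 from [2, 6] -> [6]
  satisfied 1 clause(s); 3 remain; assigned so far: [1, 2, 5]
unit clause [6] forces x6=T; simplify:
  drop -6 from [-6, 3] -> [3]
  satisfied 2 clause(s); 1 remain; assigned so far: [1, 2, 5, 6]
unit clause [3] forces x3=T; simplify:
  satisfied 1 clause(s); 0 remain; assigned so far: [1, 2, 3, 5, 6]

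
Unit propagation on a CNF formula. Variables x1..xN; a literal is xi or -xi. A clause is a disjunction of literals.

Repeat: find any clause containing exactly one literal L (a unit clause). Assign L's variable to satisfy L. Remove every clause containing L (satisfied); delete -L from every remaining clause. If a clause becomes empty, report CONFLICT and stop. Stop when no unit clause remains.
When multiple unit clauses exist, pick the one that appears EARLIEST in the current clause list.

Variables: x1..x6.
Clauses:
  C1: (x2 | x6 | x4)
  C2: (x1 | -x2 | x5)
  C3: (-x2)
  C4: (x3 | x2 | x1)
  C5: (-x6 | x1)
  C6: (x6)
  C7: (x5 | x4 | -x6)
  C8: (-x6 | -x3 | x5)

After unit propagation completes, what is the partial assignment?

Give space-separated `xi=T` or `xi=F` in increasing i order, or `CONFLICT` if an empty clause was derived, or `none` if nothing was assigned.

Answer: x1=T x2=F x6=T

Derivation:
unit clause [-2] forces x2=F; simplify:
  drop 2 from [2, 6, 4] -> [6, 4]
  drop 2 from [3, 2, 1] -> [3, 1]
  satisfied 2 clause(s); 6 remain; assigned so far: [2]
unit clause [6] forces x6=T; simplify:
  drop -6 from [-6, 1] -> [1]
  drop -6 from [5, 4, -6] -> [5, 4]
  drop -6 from [-6, -3, 5] -> [-3, 5]
  satisfied 2 clause(s); 4 remain; assigned so far: [2, 6]
unit clause [1] forces x1=T; simplify:
  satisfied 2 clause(s); 2 remain; assigned so far: [1, 2, 6]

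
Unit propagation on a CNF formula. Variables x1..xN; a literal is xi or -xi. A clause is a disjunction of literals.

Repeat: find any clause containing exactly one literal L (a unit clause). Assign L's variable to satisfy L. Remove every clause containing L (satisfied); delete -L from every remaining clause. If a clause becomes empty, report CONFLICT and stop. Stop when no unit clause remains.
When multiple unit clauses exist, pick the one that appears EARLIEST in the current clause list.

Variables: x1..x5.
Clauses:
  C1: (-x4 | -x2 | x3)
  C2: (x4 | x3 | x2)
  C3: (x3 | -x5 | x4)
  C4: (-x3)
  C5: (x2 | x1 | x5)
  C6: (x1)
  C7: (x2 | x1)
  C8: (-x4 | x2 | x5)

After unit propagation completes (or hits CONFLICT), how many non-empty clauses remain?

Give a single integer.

Answer: 4

Derivation:
unit clause [-3] forces x3=F; simplify:
  drop 3 from [-4, -2, 3] -> [-4, -2]
  drop 3 from [4, 3, 2] -> [4, 2]
  drop 3 from [3, -5, 4] -> [-5, 4]
  satisfied 1 clause(s); 7 remain; assigned so far: [3]
unit clause [1] forces x1=T; simplify:
  satisfied 3 clause(s); 4 remain; assigned so far: [1, 3]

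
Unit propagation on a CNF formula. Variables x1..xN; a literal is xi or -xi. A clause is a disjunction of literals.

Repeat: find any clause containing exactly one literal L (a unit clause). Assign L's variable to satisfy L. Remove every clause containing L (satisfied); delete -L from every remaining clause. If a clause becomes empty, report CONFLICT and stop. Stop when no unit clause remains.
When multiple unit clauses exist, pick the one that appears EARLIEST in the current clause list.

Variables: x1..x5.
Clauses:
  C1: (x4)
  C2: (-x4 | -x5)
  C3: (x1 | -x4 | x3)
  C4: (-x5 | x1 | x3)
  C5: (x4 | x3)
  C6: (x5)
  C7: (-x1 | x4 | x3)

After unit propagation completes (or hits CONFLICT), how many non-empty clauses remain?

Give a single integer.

unit clause [4] forces x4=T; simplify:
  drop -4 from [-4, -5] -> [-5]
  drop -4 from [1, -4, 3] -> [1, 3]
  satisfied 3 clause(s); 4 remain; assigned so far: [4]
unit clause [-5] forces x5=F; simplify:
  drop 5 from [5] -> [] (empty!)
  satisfied 2 clause(s); 2 remain; assigned so far: [4, 5]
CONFLICT (empty clause)

Answer: 1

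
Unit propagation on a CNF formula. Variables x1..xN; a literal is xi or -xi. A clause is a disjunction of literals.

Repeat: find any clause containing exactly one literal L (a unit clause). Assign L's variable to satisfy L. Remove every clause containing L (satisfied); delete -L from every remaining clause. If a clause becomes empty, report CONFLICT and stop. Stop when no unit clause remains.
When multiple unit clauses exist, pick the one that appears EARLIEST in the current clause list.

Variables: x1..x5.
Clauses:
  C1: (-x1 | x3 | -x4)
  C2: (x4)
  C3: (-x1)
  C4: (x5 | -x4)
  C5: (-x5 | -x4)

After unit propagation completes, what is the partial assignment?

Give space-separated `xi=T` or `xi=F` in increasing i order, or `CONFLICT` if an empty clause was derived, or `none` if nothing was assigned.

Answer: CONFLICT

Derivation:
unit clause [4] forces x4=T; simplify:
  drop -4 from [-1, 3, -4] -> [-1, 3]
  drop -4 from [5, -4] -> [5]
  drop -4 from [-5, -4] -> [-5]
  satisfied 1 clause(s); 4 remain; assigned so far: [4]
unit clause [-1] forces x1=F; simplify:
  satisfied 2 clause(s); 2 remain; assigned so far: [1, 4]
unit clause [5] forces x5=T; simplify:
  drop -5 from [-5] -> [] (empty!)
  satisfied 1 clause(s); 1 remain; assigned so far: [1, 4, 5]
CONFLICT (empty clause)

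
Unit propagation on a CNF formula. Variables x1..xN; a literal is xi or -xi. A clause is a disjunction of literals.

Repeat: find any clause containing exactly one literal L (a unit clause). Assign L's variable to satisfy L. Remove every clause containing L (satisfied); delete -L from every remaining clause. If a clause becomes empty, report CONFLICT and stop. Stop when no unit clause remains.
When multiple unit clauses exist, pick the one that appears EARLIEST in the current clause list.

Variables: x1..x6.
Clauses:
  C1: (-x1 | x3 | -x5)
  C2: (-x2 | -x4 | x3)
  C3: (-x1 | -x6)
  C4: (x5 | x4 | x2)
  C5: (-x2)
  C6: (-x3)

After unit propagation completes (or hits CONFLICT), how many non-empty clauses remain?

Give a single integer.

unit clause [-2] forces x2=F; simplify:
  drop 2 from [5, 4, 2] -> [5, 4]
  satisfied 2 clause(s); 4 remain; assigned so far: [2]
unit clause [-3] forces x3=F; simplify:
  drop 3 from [-1, 3, -5] -> [-1, -5]
  satisfied 1 clause(s); 3 remain; assigned so far: [2, 3]

Answer: 3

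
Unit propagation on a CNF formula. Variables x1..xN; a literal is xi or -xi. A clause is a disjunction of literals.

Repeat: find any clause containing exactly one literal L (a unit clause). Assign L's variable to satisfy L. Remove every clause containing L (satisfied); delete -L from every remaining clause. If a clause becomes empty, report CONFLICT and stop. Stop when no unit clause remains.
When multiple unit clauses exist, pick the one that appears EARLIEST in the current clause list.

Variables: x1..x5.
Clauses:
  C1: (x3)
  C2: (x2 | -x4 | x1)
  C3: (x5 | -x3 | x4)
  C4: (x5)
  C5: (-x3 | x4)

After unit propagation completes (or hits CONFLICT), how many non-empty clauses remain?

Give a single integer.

unit clause [3] forces x3=T; simplify:
  drop -3 from [5, -3, 4] -> [5, 4]
  drop -3 from [-3, 4] -> [4]
  satisfied 1 clause(s); 4 remain; assigned so far: [3]
unit clause [5] forces x5=T; simplify:
  satisfied 2 clause(s); 2 remain; assigned so far: [3, 5]
unit clause [4] forces x4=T; simplify:
  drop -4 from [2, -4, 1] -> [2, 1]
  satisfied 1 clause(s); 1 remain; assigned so far: [3, 4, 5]

Answer: 1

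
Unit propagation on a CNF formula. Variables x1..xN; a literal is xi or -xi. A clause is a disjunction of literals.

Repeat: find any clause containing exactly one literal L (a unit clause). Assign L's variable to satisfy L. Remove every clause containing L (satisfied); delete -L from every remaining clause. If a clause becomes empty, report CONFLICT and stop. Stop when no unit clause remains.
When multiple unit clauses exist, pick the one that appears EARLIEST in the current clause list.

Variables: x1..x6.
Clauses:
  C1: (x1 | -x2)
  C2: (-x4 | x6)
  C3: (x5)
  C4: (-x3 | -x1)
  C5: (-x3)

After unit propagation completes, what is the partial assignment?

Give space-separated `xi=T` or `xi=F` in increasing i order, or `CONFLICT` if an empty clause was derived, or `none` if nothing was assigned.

Answer: x3=F x5=T

Derivation:
unit clause [5] forces x5=T; simplify:
  satisfied 1 clause(s); 4 remain; assigned so far: [5]
unit clause [-3] forces x3=F; simplify:
  satisfied 2 clause(s); 2 remain; assigned so far: [3, 5]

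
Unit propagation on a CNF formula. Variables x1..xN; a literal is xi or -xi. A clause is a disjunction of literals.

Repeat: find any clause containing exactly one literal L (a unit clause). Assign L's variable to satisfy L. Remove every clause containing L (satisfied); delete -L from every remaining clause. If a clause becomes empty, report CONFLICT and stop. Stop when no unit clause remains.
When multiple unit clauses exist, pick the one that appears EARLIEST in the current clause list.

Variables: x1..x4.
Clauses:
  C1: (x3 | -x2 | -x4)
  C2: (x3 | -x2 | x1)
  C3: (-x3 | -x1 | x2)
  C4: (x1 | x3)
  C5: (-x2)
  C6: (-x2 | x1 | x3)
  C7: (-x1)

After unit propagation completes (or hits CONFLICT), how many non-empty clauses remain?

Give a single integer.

Answer: 0

Derivation:
unit clause [-2] forces x2=F; simplify:
  drop 2 from [-3, -1, 2] -> [-3, -1]
  satisfied 4 clause(s); 3 remain; assigned so far: [2]
unit clause [-1] forces x1=F; simplify:
  drop 1 from [1, 3] -> [3]
  satisfied 2 clause(s); 1 remain; assigned so far: [1, 2]
unit clause [3] forces x3=T; simplify:
  satisfied 1 clause(s); 0 remain; assigned so far: [1, 2, 3]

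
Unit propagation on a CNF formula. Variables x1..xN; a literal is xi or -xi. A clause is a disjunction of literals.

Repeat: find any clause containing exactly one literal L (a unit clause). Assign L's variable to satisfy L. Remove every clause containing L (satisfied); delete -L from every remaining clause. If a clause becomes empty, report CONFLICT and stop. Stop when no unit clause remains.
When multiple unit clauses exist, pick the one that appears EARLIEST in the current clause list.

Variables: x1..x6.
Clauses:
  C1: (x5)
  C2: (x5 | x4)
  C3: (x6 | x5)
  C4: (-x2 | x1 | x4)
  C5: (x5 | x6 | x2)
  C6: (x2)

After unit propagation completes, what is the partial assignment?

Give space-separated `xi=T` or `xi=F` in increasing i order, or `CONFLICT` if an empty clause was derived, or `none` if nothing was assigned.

Answer: x2=T x5=T

Derivation:
unit clause [5] forces x5=T; simplify:
  satisfied 4 clause(s); 2 remain; assigned so far: [5]
unit clause [2] forces x2=T; simplify:
  drop -2 from [-2, 1, 4] -> [1, 4]
  satisfied 1 clause(s); 1 remain; assigned so far: [2, 5]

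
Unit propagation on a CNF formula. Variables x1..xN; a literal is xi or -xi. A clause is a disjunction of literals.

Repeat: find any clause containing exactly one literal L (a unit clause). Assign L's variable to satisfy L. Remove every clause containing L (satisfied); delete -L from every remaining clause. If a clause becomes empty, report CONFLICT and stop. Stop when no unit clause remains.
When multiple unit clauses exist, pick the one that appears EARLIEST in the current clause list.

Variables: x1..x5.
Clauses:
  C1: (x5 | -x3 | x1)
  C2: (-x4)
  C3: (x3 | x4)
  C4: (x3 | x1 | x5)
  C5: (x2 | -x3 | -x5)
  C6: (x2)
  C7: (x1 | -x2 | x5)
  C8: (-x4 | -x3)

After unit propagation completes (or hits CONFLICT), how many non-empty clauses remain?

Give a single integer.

unit clause [-4] forces x4=F; simplify:
  drop 4 from [3, 4] -> [3]
  satisfied 2 clause(s); 6 remain; assigned so far: [4]
unit clause [3] forces x3=T; simplify:
  drop -3 from [5, -3, 1] -> [5, 1]
  drop -3 from [2, -3, -5] -> [2, -5]
  satisfied 2 clause(s); 4 remain; assigned so far: [3, 4]
unit clause [2] forces x2=T; simplify:
  drop -2 from [1, -2, 5] -> [1, 5]
  satisfied 2 clause(s); 2 remain; assigned so far: [2, 3, 4]

Answer: 2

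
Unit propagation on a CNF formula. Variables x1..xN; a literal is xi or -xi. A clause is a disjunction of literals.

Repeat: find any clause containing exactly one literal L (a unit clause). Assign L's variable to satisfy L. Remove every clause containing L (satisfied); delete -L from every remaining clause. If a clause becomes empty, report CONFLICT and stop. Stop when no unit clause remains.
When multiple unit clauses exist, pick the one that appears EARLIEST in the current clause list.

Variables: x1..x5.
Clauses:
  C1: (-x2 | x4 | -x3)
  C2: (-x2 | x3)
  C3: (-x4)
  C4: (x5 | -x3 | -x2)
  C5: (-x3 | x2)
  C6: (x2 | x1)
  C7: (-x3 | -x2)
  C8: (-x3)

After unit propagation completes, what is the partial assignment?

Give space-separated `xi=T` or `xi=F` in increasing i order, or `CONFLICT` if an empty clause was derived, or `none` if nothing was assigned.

unit clause [-4] forces x4=F; simplify:
  drop 4 from [-2, 4, -3] -> [-2, -3]
  satisfied 1 clause(s); 7 remain; assigned so far: [4]
unit clause [-3] forces x3=F; simplify:
  drop 3 from [-2, 3] -> [-2]
  satisfied 5 clause(s); 2 remain; assigned so far: [3, 4]
unit clause [-2] forces x2=F; simplify:
  drop 2 from [2, 1] -> [1]
  satisfied 1 clause(s); 1 remain; assigned so far: [2, 3, 4]
unit clause [1] forces x1=T; simplify:
  satisfied 1 clause(s); 0 remain; assigned so far: [1, 2, 3, 4]

Answer: x1=T x2=F x3=F x4=F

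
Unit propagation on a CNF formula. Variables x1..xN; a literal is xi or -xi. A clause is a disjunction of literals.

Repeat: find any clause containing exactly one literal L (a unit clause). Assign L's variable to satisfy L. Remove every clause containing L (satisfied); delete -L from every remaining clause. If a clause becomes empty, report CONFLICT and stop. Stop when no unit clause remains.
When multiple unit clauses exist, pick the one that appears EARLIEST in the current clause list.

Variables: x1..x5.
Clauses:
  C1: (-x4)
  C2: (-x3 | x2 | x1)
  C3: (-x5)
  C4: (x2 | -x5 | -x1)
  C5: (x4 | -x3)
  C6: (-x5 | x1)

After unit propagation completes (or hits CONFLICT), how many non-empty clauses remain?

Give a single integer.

unit clause [-4] forces x4=F; simplify:
  drop 4 from [4, -3] -> [-3]
  satisfied 1 clause(s); 5 remain; assigned so far: [4]
unit clause [-5] forces x5=F; simplify:
  satisfied 3 clause(s); 2 remain; assigned so far: [4, 5]
unit clause [-3] forces x3=F; simplify:
  satisfied 2 clause(s); 0 remain; assigned so far: [3, 4, 5]

Answer: 0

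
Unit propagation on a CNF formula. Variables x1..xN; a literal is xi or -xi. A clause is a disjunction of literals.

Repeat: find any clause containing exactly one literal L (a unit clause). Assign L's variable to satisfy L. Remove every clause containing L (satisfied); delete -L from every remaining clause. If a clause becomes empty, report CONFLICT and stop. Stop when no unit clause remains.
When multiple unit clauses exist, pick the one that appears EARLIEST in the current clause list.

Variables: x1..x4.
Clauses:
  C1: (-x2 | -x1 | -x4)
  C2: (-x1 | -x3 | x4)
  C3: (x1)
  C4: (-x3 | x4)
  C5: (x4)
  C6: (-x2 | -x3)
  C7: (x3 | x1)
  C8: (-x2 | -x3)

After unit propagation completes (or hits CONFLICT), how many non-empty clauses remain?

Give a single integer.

Answer: 0

Derivation:
unit clause [1] forces x1=T; simplify:
  drop -1 from [-2, -1, -4] -> [-2, -4]
  drop -1 from [-1, -3, 4] -> [-3, 4]
  satisfied 2 clause(s); 6 remain; assigned so far: [1]
unit clause [4] forces x4=T; simplify:
  drop -4 from [-2, -4] -> [-2]
  satisfied 3 clause(s); 3 remain; assigned so far: [1, 4]
unit clause [-2] forces x2=F; simplify:
  satisfied 3 clause(s); 0 remain; assigned so far: [1, 2, 4]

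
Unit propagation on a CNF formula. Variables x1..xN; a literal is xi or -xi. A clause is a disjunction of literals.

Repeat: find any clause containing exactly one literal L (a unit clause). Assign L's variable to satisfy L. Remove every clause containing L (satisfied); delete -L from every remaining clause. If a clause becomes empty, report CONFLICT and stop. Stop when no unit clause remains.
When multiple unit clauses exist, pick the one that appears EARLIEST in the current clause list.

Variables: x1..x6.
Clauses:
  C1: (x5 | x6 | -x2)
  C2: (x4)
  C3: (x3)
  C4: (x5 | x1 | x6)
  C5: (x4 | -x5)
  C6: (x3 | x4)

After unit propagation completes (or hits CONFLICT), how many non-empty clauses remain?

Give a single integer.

unit clause [4] forces x4=T; simplify:
  satisfied 3 clause(s); 3 remain; assigned so far: [4]
unit clause [3] forces x3=T; simplify:
  satisfied 1 clause(s); 2 remain; assigned so far: [3, 4]

Answer: 2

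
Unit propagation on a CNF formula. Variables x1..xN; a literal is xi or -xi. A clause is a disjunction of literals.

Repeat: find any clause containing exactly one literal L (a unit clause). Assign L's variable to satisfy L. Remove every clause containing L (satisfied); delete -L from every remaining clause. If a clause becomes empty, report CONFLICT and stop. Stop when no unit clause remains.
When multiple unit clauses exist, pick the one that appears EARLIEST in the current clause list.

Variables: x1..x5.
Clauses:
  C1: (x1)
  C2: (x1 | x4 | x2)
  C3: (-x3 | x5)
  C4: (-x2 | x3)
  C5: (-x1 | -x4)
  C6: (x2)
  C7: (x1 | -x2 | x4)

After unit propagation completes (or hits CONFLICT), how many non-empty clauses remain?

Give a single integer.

unit clause [1] forces x1=T; simplify:
  drop -1 from [-1, -4] -> [-4]
  satisfied 3 clause(s); 4 remain; assigned so far: [1]
unit clause [-4] forces x4=F; simplify:
  satisfied 1 clause(s); 3 remain; assigned so far: [1, 4]
unit clause [2] forces x2=T; simplify:
  drop -2 from [-2, 3] -> [3]
  satisfied 1 clause(s); 2 remain; assigned so far: [1, 2, 4]
unit clause [3] forces x3=T; simplify:
  drop -3 from [-3, 5] -> [5]
  satisfied 1 clause(s); 1 remain; assigned so far: [1, 2, 3, 4]
unit clause [5] forces x5=T; simplify:
  satisfied 1 clause(s); 0 remain; assigned so far: [1, 2, 3, 4, 5]

Answer: 0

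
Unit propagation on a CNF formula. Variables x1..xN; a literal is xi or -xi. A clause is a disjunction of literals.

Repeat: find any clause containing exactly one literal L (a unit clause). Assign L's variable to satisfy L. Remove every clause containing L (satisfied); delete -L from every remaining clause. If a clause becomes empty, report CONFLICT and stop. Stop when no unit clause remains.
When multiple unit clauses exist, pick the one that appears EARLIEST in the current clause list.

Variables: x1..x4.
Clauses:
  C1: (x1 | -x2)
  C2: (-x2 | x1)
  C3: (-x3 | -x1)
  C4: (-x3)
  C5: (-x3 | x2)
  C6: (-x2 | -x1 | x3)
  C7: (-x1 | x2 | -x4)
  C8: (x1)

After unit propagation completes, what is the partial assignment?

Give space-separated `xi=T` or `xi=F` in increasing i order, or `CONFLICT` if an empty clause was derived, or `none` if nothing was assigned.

unit clause [-3] forces x3=F; simplify:
  drop 3 from [-2, -1, 3] -> [-2, -1]
  satisfied 3 clause(s); 5 remain; assigned so far: [3]
unit clause [1] forces x1=T; simplify:
  drop -1 from [-2, -1] -> [-2]
  drop -1 from [-1, 2, -4] -> [2, -4]
  satisfied 3 clause(s); 2 remain; assigned so far: [1, 3]
unit clause [-2] forces x2=F; simplify:
  drop 2 from [2, -4] -> [-4]
  satisfied 1 clause(s); 1 remain; assigned so far: [1, 2, 3]
unit clause [-4] forces x4=F; simplify:
  satisfied 1 clause(s); 0 remain; assigned so far: [1, 2, 3, 4]

Answer: x1=T x2=F x3=F x4=F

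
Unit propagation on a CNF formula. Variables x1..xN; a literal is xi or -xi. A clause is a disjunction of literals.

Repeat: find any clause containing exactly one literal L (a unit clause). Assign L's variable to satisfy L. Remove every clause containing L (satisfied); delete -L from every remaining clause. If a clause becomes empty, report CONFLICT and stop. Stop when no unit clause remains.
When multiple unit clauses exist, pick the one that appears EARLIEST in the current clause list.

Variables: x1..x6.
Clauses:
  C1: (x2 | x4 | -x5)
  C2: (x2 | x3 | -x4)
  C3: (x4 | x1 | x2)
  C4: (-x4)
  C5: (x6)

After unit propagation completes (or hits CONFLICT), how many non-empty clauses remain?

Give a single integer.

unit clause [-4] forces x4=F; simplify:
  drop 4 from [2, 4, -5] -> [2, -5]
  drop 4 from [4, 1, 2] -> [1, 2]
  satisfied 2 clause(s); 3 remain; assigned so far: [4]
unit clause [6] forces x6=T; simplify:
  satisfied 1 clause(s); 2 remain; assigned so far: [4, 6]

Answer: 2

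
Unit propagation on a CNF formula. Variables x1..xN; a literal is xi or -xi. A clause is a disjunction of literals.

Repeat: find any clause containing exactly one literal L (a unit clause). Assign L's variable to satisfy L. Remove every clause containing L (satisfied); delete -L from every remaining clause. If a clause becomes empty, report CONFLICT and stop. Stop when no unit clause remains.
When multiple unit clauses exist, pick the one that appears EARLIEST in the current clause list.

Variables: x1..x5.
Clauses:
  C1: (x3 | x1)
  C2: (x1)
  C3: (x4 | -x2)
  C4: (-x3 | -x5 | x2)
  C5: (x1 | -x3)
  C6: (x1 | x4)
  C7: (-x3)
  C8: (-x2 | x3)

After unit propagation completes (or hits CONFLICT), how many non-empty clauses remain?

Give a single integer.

Answer: 0

Derivation:
unit clause [1] forces x1=T; simplify:
  satisfied 4 clause(s); 4 remain; assigned so far: [1]
unit clause [-3] forces x3=F; simplify:
  drop 3 from [-2, 3] -> [-2]
  satisfied 2 clause(s); 2 remain; assigned so far: [1, 3]
unit clause [-2] forces x2=F; simplify:
  satisfied 2 clause(s); 0 remain; assigned so far: [1, 2, 3]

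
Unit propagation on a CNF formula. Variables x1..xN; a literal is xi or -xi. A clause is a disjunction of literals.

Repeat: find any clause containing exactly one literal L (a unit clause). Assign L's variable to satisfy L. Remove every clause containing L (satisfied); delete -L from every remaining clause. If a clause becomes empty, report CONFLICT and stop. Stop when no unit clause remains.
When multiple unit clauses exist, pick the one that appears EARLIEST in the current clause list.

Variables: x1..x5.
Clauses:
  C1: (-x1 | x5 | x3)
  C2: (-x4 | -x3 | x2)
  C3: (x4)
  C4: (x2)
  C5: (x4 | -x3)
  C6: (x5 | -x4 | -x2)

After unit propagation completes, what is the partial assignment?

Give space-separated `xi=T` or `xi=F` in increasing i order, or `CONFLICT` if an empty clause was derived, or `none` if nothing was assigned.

Answer: x2=T x4=T x5=T

Derivation:
unit clause [4] forces x4=T; simplify:
  drop -4 from [-4, -3, 2] -> [-3, 2]
  drop -4 from [5, -4, -2] -> [5, -2]
  satisfied 2 clause(s); 4 remain; assigned so far: [4]
unit clause [2] forces x2=T; simplify:
  drop -2 from [5, -2] -> [5]
  satisfied 2 clause(s); 2 remain; assigned so far: [2, 4]
unit clause [5] forces x5=T; simplify:
  satisfied 2 clause(s); 0 remain; assigned so far: [2, 4, 5]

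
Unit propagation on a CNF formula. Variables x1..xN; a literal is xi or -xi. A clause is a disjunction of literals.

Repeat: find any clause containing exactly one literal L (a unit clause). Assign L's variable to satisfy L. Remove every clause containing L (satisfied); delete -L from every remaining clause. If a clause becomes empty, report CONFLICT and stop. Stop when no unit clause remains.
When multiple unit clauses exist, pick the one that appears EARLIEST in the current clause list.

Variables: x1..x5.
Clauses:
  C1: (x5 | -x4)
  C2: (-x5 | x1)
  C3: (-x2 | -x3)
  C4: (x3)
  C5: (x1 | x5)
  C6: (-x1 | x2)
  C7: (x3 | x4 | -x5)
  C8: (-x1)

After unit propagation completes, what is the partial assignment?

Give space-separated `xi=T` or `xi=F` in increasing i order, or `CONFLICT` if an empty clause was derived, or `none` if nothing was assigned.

Answer: CONFLICT

Derivation:
unit clause [3] forces x3=T; simplify:
  drop -3 from [-2, -3] -> [-2]
  satisfied 2 clause(s); 6 remain; assigned so far: [3]
unit clause [-2] forces x2=F; simplify:
  drop 2 from [-1, 2] -> [-1]
  satisfied 1 clause(s); 5 remain; assigned so far: [2, 3]
unit clause [-1] forces x1=F; simplify:
  drop 1 from [-5, 1] -> [-5]
  drop 1 from [1, 5] -> [5]
  satisfied 2 clause(s); 3 remain; assigned so far: [1, 2, 3]
unit clause [-5] forces x5=F; simplify:
  drop 5 from [5, -4] -> [-4]
  drop 5 from [5] -> [] (empty!)
  satisfied 1 clause(s); 2 remain; assigned so far: [1, 2, 3, 5]
CONFLICT (empty clause)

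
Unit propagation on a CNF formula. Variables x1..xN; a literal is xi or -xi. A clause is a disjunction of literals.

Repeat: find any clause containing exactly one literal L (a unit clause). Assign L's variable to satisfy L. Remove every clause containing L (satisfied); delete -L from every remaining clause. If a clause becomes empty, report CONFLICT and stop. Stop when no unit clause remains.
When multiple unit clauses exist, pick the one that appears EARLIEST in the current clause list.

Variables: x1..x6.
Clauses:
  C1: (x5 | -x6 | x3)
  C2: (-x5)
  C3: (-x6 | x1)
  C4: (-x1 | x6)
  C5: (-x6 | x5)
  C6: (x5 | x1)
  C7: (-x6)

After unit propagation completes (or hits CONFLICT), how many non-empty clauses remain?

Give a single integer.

Answer: 0

Derivation:
unit clause [-5] forces x5=F; simplify:
  drop 5 from [5, -6, 3] -> [-6, 3]
  drop 5 from [-6, 5] -> [-6]
  drop 5 from [5, 1] -> [1]
  satisfied 1 clause(s); 6 remain; assigned so far: [5]
unit clause [-6] forces x6=F; simplify:
  drop 6 from [-1, 6] -> [-1]
  satisfied 4 clause(s); 2 remain; assigned so far: [5, 6]
unit clause [-1] forces x1=F; simplify:
  drop 1 from [1] -> [] (empty!)
  satisfied 1 clause(s); 1 remain; assigned so far: [1, 5, 6]
CONFLICT (empty clause)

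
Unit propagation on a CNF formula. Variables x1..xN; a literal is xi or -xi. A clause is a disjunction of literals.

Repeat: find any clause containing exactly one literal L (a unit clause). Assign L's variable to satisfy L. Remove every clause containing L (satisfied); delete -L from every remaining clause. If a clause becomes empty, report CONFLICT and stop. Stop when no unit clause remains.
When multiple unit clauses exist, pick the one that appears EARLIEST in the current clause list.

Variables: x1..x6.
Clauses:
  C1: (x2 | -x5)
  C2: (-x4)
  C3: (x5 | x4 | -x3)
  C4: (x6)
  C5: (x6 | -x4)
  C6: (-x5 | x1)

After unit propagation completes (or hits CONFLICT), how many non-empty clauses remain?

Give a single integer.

unit clause [-4] forces x4=F; simplify:
  drop 4 from [5, 4, -3] -> [5, -3]
  satisfied 2 clause(s); 4 remain; assigned so far: [4]
unit clause [6] forces x6=T; simplify:
  satisfied 1 clause(s); 3 remain; assigned so far: [4, 6]

Answer: 3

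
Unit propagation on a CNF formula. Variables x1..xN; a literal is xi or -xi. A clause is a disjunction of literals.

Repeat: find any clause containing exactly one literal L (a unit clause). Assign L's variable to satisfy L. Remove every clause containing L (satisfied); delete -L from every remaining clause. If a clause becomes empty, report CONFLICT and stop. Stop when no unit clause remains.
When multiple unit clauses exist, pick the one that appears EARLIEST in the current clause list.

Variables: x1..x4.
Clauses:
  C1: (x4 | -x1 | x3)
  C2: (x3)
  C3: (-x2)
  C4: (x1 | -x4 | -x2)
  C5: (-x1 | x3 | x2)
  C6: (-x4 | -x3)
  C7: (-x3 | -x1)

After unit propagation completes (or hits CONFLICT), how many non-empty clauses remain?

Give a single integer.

Answer: 0

Derivation:
unit clause [3] forces x3=T; simplify:
  drop -3 from [-4, -3] -> [-4]
  drop -3 from [-3, -1] -> [-1]
  satisfied 3 clause(s); 4 remain; assigned so far: [3]
unit clause [-2] forces x2=F; simplify:
  satisfied 2 clause(s); 2 remain; assigned so far: [2, 3]
unit clause [-4] forces x4=F; simplify:
  satisfied 1 clause(s); 1 remain; assigned so far: [2, 3, 4]
unit clause [-1] forces x1=F; simplify:
  satisfied 1 clause(s); 0 remain; assigned so far: [1, 2, 3, 4]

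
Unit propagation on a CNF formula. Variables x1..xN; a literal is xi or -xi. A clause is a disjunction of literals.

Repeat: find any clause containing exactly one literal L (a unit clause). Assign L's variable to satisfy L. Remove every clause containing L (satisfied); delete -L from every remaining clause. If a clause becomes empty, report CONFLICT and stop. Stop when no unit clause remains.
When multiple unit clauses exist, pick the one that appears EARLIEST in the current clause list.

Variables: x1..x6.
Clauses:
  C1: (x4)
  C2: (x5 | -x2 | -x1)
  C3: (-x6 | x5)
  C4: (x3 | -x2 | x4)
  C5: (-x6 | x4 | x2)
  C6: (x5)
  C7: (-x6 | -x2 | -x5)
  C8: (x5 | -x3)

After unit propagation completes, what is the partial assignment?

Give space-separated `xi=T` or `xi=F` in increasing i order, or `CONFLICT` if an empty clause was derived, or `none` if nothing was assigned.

Answer: x4=T x5=T

Derivation:
unit clause [4] forces x4=T; simplify:
  satisfied 3 clause(s); 5 remain; assigned so far: [4]
unit clause [5] forces x5=T; simplify:
  drop -5 from [-6, -2, -5] -> [-6, -2]
  satisfied 4 clause(s); 1 remain; assigned so far: [4, 5]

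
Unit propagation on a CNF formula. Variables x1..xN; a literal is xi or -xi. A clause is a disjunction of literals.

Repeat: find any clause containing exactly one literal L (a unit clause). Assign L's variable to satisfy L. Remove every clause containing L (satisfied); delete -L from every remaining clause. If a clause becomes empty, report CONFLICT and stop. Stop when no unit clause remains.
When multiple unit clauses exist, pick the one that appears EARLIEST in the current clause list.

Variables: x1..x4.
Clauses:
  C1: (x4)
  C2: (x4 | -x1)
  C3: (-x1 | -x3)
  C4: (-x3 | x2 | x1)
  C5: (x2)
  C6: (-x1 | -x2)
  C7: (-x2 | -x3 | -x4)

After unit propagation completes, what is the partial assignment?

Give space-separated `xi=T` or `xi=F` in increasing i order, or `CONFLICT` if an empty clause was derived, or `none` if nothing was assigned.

Answer: x1=F x2=T x3=F x4=T

Derivation:
unit clause [4] forces x4=T; simplify:
  drop -4 from [-2, -3, -4] -> [-2, -3]
  satisfied 2 clause(s); 5 remain; assigned so far: [4]
unit clause [2] forces x2=T; simplify:
  drop -2 from [-1, -2] -> [-1]
  drop -2 from [-2, -3] -> [-3]
  satisfied 2 clause(s); 3 remain; assigned so far: [2, 4]
unit clause [-1] forces x1=F; simplify:
  satisfied 2 clause(s); 1 remain; assigned so far: [1, 2, 4]
unit clause [-3] forces x3=F; simplify:
  satisfied 1 clause(s); 0 remain; assigned so far: [1, 2, 3, 4]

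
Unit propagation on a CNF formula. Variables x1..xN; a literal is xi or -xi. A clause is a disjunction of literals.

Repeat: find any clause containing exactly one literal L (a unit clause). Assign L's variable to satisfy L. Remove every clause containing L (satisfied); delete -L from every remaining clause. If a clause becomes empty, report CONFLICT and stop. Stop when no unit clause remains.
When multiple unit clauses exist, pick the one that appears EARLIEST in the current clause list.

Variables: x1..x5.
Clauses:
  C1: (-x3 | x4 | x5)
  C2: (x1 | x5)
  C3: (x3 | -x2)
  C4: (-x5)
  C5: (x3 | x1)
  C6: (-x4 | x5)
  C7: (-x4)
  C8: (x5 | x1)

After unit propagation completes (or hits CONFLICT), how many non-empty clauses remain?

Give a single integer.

Answer: 0

Derivation:
unit clause [-5] forces x5=F; simplify:
  drop 5 from [-3, 4, 5] -> [-3, 4]
  drop 5 from [1, 5] -> [1]
  drop 5 from [-4, 5] -> [-4]
  drop 5 from [5, 1] -> [1]
  satisfied 1 clause(s); 7 remain; assigned so far: [5]
unit clause [1] forces x1=T; simplify:
  satisfied 3 clause(s); 4 remain; assigned so far: [1, 5]
unit clause [-4] forces x4=F; simplify:
  drop 4 from [-3, 4] -> [-3]
  satisfied 2 clause(s); 2 remain; assigned so far: [1, 4, 5]
unit clause [-3] forces x3=F; simplify:
  drop 3 from [3, -2] -> [-2]
  satisfied 1 clause(s); 1 remain; assigned so far: [1, 3, 4, 5]
unit clause [-2] forces x2=F; simplify:
  satisfied 1 clause(s); 0 remain; assigned so far: [1, 2, 3, 4, 5]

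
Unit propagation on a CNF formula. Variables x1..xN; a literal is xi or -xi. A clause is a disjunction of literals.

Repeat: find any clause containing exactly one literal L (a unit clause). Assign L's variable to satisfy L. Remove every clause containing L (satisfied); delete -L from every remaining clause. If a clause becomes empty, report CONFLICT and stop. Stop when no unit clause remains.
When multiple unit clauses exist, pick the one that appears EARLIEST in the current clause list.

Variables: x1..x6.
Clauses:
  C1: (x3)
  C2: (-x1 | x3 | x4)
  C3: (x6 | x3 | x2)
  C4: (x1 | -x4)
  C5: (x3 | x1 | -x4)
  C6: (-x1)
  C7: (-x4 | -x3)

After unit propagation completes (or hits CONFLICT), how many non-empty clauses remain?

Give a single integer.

unit clause [3] forces x3=T; simplify:
  drop -3 from [-4, -3] -> [-4]
  satisfied 4 clause(s); 3 remain; assigned so far: [3]
unit clause [-1] forces x1=F; simplify:
  drop 1 from [1, -4] -> [-4]
  satisfied 1 clause(s); 2 remain; assigned so far: [1, 3]
unit clause [-4] forces x4=F; simplify:
  satisfied 2 clause(s); 0 remain; assigned so far: [1, 3, 4]

Answer: 0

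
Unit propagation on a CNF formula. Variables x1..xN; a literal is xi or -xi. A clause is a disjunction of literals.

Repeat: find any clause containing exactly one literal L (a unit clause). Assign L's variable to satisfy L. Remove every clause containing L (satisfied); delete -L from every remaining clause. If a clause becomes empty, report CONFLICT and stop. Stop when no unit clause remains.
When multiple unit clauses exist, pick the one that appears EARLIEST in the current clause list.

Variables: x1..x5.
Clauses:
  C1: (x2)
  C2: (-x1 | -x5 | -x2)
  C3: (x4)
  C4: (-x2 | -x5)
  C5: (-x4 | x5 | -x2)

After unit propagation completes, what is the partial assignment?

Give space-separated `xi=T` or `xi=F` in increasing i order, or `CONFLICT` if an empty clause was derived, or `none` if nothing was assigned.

Answer: CONFLICT

Derivation:
unit clause [2] forces x2=T; simplify:
  drop -2 from [-1, -5, -2] -> [-1, -5]
  drop -2 from [-2, -5] -> [-5]
  drop -2 from [-4, 5, -2] -> [-4, 5]
  satisfied 1 clause(s); 4 remain; assigned so far: [2]
unit clause [4] forces x4=T; simplify:
  drop -4 from [-4, 5] -> [5]
  satisfied 1 clause(s); 3 remain; assigned so far: [2, 4]
unit clause [-5] forces x5=F; simplify:
  drop 5 from [5] -> [] (empty!)
  satisfied 2 clause(s); 1 remain; assigned so far: [2, 4, 5]
CONFLICT (empty clause)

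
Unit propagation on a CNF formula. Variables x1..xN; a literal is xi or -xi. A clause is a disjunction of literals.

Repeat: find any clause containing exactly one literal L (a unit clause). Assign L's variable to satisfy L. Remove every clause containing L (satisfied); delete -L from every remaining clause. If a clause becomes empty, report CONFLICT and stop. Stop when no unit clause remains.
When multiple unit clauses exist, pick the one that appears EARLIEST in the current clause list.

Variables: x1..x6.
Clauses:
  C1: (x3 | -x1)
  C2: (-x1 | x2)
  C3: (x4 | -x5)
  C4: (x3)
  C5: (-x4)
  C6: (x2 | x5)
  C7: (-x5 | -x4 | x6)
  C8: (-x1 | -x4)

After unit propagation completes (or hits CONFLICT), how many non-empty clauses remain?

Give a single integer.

Answer: 0

Derivation:
unit clause [3] forces x3=T; simplify:
  satisfied 2 clause(s); 6 remain; assigned so far: [3]
unit clause [-4] forces x4=F; simplify:
  drop 4 from [4, -5] -> [-5]
  satisfied 3 clause(s); 3 remain; assigned so far: [3, 4]
unit clause [-5] forces x5=F; simplify:
  drop 5 from [2, 5] -> [2]
  satisfied 1 clause(s); 2 remain; assigned so far: [3, 4, 5]
unit clause [2] forces x2=T; simplify:
  satisfied 2 clause(s); 0 remain; assigned so far: [2, 3, 4, 5]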